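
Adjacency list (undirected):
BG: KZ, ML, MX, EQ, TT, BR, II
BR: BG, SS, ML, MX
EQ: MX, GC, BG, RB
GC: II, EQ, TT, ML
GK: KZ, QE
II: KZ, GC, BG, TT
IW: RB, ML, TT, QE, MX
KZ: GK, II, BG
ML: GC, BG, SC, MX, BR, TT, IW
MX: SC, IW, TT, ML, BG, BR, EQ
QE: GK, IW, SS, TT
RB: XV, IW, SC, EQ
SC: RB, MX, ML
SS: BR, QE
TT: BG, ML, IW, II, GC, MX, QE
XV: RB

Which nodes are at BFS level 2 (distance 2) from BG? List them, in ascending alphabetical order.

GC, GK, IW, QE, RB, SC, SS

Level 0: BG
Level 1: BR, EQ, II, KZ, ML, MX, TT
Level 2: GC, GK, IW, QE, RB, SC, SS
Level 3: XV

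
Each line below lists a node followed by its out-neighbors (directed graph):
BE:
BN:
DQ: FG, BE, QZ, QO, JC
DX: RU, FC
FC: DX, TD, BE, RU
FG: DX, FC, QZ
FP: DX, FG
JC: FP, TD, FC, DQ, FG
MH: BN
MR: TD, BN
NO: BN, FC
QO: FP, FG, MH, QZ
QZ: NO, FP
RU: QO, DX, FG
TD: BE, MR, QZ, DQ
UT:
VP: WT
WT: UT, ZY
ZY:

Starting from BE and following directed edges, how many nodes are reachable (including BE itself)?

BFS from BE visits: BE
Reachable nodes: 1 of 19 total.

1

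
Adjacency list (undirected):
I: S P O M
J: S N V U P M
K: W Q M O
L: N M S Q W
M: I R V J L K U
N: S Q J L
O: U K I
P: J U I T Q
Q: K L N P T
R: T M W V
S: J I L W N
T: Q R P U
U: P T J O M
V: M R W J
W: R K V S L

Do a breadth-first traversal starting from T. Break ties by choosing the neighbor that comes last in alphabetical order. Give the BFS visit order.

T U R Q P O M J W V N L K I S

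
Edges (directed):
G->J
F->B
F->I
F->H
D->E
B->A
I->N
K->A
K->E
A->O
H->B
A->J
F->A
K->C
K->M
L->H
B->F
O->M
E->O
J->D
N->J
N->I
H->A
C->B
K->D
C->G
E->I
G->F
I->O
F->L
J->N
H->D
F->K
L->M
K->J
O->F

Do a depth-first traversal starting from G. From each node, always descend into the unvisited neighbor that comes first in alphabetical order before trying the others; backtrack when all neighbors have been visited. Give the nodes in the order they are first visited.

G F A J D E I N O M B H K C L

Visit G
G → F
F → A
A → J
J → D
D → E
E → I
I → N
I → O
O → M
F → B
F → H
F → K
K → C
F → L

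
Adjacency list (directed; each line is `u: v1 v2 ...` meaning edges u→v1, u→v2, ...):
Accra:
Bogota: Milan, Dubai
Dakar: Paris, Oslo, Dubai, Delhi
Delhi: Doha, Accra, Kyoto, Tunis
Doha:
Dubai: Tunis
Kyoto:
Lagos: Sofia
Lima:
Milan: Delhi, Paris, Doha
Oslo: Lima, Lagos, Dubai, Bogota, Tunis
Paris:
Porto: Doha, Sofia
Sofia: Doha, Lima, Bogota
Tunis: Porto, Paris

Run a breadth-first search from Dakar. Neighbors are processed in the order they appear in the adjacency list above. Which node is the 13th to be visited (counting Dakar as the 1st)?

Sofia

Visit Dakar; enqueue Paris, Oslo, Dubai, Delhi → queue [Paris, Oslo, Dubai, Delhi]
Visit Paris → queue [Oslo, Dubai, Delhi]
Visit Oslo; enqueue Lima, Lagos, Bogota, Tunis → queue [Dubai, Delhi, Lima, Lagos, Bogota, Tunis]
Visit Dubai → queue [Delhi, Lima, Lagos, Bogota, Tunis]
Visit Delhi; enqueue Doha, Accra, Kyoto → queue [Lima, Lagos, Bogota, Tunis, Doha, Accra, Kyoto]
Visit Lima → queue [Lagos, Bogota, Tunis, Doha, Accra, Kyoto]
Visit Lagos; enqueue Sofia → queue [Bogota, Tunis, Doha, Accra, Kyoto, Sofia]
Visit Bogota; enqueue Milan → queue [Tunis, Doha, Accra, Kyoto, Sofia, Milan]
Visit Tunis; enqueue Porto → queue [Doha, Accra, Kyoto, Sofia, Milan, Porto]
Visit Doha → queue [Accra, Kyoto, Sofia, Milan, Porto]
Visit Accra → queue [Kyoto, Sofia, Milan, Porto]
Visit Kyoto → queue [Sofia, Milan, Porto]
Visit Sofia → queue [Milan, Porto]
Visit Milan → queue [Porto]
Visit Porto → queue []

Visit order: Dakar, Paris, Oslo, Dubai, Delhi, Lima, Lagos, Bogota, Tunis, Doha, Accra, Kyoto, Sofia, Milan, Porto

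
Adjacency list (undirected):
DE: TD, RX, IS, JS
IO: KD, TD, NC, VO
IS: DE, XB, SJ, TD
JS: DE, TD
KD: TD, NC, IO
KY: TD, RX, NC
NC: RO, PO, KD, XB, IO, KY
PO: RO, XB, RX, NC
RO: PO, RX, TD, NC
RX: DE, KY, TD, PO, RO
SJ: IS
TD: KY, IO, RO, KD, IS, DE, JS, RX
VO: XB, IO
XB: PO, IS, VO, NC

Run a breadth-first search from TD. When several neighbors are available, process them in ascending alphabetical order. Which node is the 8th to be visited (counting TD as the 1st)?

RO

Visit TD; enqueue DE, IO, IS, JS, KD, KY, RO, RX → queue [DE, IO, IS, JS, KD, KY, RO, RX]
Visit DE → queue [IO, IS, JS, KD, KY, RO, RX]
Visit IO; enqueue NC, VO → queue [IS, JS, KD, KY, RO, RX, NC, VO]
Visit IS; enqueue SJ, XB → queue [JS, KD, KY, RO, RX, NC, VO, SJ, XB]
Visit JS → queue [KD, KY, RO, RX, NC, VO, SJ, XB]
Visit KD → queue [KY, RO, RX, NC, VO, SJ, XB]
Visit KY → queue [RO, RX, NC, VO, SJ, XB]
Visit RO; enqueue PO → queue [RX, NC, VO, SJ, XB, PO]
Visit RX → queue [NC, VO, SJ, XB, PO]
Visit NC → queue [VO, SJ, XB, PO]
Visit VO → queue [SJ, XB, PO]
Visit SJ → queue [XB, PO]
Visit XB → queue [PO]
Visit PO → queue []

Visit order: TD, DE, IO, IS, JS, KD, KY, RO, RX, NC, VO, SJ, XB, PO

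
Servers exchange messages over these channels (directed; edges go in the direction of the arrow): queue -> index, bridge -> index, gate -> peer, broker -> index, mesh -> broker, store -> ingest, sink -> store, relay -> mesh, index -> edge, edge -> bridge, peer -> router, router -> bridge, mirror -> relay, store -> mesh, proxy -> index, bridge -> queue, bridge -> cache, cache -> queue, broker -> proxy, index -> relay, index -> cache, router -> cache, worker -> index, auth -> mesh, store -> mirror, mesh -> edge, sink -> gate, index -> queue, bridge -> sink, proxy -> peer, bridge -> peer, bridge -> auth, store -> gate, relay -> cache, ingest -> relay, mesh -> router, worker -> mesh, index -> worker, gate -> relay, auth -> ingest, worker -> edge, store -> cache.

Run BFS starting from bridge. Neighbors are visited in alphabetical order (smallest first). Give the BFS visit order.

bridge auth cache index peer queue sink ingest mesh edge relay worker router gate store broker mirror proxy

Visit bridge; enqueue auth, cache, index, peer, queue, sink → queue [auth, cache, index, peer, queue, sink]
Visit auth; enqueue ingest, mesh → queue [cache, index, peer, queue, sink, ingest, mesh]
Visit cache → queue [index, peer, queue, sink, ingest, mesh]
Visit index; enqueue edge, relay, worker → queue [peer, queue, sink, ingest, mesh, edge, relay, worker]
Visit peer; enqueue router → queue [queue, sink, ingest, mesh, edge, relay, worker, router]
Visit queue → queue [sink, ingest, mesh, edge, relay, worker, router]
Visit sink; enqueue gate, store → queue [ingest, mesh, edge, relay, worker, router, gate, store]
Visit ingest → queue [mesh, edge, relay, worker, router, gate, store]
Visit mesh; enqueue broker → queue [edge, relay, worker, router, gate, store, broker]
Visit edge → queue [relay, worker, router, gate, store, broker]
Visit relay → queue [worker, router, gate, store, broker]
Visit worker → queue [router, gate, store, broker]
Visit router → queue [gate, store, broker]
Visit gate → queue [store, broker]
Visit store; enqueue mirror → queue [broker, mirror]
Visit broker; enqueue proxy → queue [mirror, proxy]
Visit mirror → queue [proxy]
Visit proxy → queue []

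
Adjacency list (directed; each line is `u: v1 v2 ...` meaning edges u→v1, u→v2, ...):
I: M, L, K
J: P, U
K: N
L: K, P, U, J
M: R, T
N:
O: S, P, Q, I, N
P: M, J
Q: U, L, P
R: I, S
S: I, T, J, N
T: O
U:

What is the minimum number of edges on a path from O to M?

Level 0: O
Level 1: I, N, P, Q, S
Level 2: J, K, L, M, T, U
Level 3: R
M first appears at level 2.

2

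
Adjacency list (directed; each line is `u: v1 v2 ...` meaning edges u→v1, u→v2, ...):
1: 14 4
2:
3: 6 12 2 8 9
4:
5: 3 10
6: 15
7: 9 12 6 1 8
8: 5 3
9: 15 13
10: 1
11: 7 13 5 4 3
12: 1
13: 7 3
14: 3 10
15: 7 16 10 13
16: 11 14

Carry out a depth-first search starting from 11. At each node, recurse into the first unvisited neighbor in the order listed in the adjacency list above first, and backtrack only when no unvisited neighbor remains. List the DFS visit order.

11 7 9 15 16 14 3 6 12 1 4 2 8 5 10 13

Visit 11
11 → 7
7 → 9
9 → 15
15 → 16
16 → 14
14 → 3
3 → 6
3 → 12
12 → 1
1 → 4
3 → 2
3 → 8
8 → 5
5 → 10
15 → 13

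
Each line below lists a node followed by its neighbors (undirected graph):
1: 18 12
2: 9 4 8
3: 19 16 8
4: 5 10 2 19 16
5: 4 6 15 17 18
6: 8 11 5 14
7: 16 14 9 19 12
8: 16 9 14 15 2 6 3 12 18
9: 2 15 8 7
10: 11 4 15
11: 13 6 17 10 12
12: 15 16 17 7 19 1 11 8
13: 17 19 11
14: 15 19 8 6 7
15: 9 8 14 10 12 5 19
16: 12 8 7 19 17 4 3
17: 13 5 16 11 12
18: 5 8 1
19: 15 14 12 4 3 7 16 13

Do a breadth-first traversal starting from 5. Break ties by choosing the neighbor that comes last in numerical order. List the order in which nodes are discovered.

5 → 18 → 17 → 15 → 6 → 4 → 8 → 1 → 16 → 13 → 12 → 11 → 19 → 14 → 10 → 9 → 2 → 3 → 7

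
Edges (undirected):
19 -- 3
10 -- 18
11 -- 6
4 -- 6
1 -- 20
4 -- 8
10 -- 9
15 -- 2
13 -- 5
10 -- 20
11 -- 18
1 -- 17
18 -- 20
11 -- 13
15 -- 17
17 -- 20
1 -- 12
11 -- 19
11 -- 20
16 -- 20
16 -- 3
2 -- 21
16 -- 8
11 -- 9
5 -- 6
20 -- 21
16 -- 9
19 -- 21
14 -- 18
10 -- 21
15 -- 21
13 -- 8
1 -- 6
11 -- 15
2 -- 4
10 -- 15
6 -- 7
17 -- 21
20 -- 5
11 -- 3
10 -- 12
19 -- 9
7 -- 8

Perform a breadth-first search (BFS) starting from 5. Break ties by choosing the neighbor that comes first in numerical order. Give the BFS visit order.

5 → 6 → 13 → 20 → 1 → 4 → 7 → 11 → 8 → 10 → 16 → 17 → 18 → 21 → 12 → 2 → 3 → 9 → 15 → 19 → 14

Visit 5; enqueue 6, 13, 20 → queue [6, 13, 20]
Visit 6; enqueue 1, 4, 7, 11 → queue [13, 20, 1, 4, 7, 11]
Visit 13; enqueue 8 → queue [20, 1, 4, 7, 11, 8]
Visit 20; enqueue 10, 16, 17, 18, 21 → queue [1, 4, 7, 11, 8, 10, 16, 17, 18, 21]
Visit 1; enqueue 12 → queue [4, 7, 11, 8, 10, 16, 17, 18, 21, 12]
Visit 4; enqueue 2 → queue [7, 11, 8, 10, 16, 17, 18, 21, 12, 2]
Visit 7 → queue [11, 8, 10, 16, 17, 18, 21, 12, 2]
Visit 11; enqueue 3, 9, 15, 19 → queue [8, 10, 16, 17, 18, 21, 12, 2, 3, 9, 15, 19]
Visit 8 → queue [10, 16, 17, 18, 21, 12, 2, 3, 9, 15, 19]
Visit 10 → queue [16, 17, 18, 21, 12, 2, 3, 9, 15, 19]
Visit 16 → queue [17, 18, 21, 12, 2, 3, 9, 15, 19]
Visit 17 → queue [18, 21, 12, 2, 3, 9, 15, 19]
Visit 18; enqueue 14 → queue [21, 12, 2, 3, 9, 15, 19, 14]
Visit 21 → queue [12, 2, 3, 9, 15, 19, 14]
Visit 12 → queue [2, 3, 9, 15, 19, 14]
Visit 2 → queue [3, 9, 15, 19, 14]
Visit 3 → queue [9, 15, 19, 14]
Visit 9 → queue [15, 19, 14]
Visit 15 → queue [19, 14]
Visit 19 → queue [14]
Visit 14 → queue []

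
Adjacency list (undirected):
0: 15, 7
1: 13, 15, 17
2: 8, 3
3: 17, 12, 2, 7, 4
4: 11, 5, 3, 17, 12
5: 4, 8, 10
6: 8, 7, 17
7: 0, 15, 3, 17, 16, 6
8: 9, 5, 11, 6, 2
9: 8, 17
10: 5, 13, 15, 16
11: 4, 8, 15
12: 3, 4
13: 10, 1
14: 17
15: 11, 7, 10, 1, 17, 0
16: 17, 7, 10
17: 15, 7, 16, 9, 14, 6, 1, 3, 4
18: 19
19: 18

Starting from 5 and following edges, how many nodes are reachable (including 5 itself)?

BFS from 5 visits: 5, 4, 8, 10, 3, 11, 12, 17, 2, 6, 9, 13, 15, 16, 7, 1, 14, 0
Reachable nodes: 18 of 20 total.

18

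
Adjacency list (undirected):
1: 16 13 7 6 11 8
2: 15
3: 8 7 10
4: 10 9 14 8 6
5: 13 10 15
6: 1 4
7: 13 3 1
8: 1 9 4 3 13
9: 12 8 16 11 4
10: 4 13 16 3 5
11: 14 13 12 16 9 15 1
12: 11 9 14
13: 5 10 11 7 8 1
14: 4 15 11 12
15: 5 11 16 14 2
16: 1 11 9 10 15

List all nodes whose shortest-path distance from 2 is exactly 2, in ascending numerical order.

Level 0: 2
Level 1: 15
Level 2: 5, 11, 14, 16
Level 3: 1, 4, 9, 10, 12, 13
Level 4: 3, 6, 7, 8

5, 11, 14, 16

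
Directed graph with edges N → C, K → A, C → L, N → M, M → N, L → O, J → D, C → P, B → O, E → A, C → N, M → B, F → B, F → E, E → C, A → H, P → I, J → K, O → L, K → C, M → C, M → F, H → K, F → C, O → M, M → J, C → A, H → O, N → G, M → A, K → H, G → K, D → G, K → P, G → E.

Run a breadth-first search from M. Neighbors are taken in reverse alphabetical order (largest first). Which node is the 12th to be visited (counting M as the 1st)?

P

Visit M; enqueue N, J, F, C, B, A → queue [N, J, F, C, B, A]
Visit N; enqueue G → queue [J, F, C, B, A, G]
Visit J; enqueue K, D → queue [F, C, B, A, G, K, D]
Visit F; enqueue E → queue [C, B, A, G, K, D, E]
Visit C; enqueue P, L → queue [B, A, G, K, D, E, P, L]
Visit B; enqueue O → queue [A, G, K, D, E, P, L, O]
Visit A; enqueue H → queue [G, K, D, E, P, L, O, H]
Visit G → queue [K, D, E, P, L, O, H]
Visit K → queue [D, E, P, L, O, H]
Visit D → queue [E, P, L, O, H]
Visit E → queue [P, L, O, H]
Visit P; enqueue I → queue [L, O, H, I]
Visit L → queue [O, H, I]
Visit O → queue [H, I]
Visit H → queue [I]
Visit I → queue []

Visit order: M, N, J, F, C, B, A, G, K, D, E, P, L, O, H, I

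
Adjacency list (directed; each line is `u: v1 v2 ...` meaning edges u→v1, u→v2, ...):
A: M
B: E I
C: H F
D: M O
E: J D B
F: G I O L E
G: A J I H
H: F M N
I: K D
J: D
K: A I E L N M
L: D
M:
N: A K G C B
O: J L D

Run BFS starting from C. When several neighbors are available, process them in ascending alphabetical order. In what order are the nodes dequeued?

C, F, H, E, G, I, L, O, M, N, B, D, J, A, K

Visit C; enqueue F, H → queue [F, H]
Visit F; enqueue E, G, I, L, O → queue [H, E, G, I, L, O]
Visit H; enqueue M, N → queue [E, G, I, L, O, M, N]
Visit E; enqueue B, D, J → queue [G, I, L, O, M, N, B, D, J]
Visit G; enqueue A → queue [I, L, O, M, N, B, D, J, A]
Visit I; enqueue K → queue [L, O, M, N, B, D, J, A, K]
Visit L → queue [O, M, N, B, D, J, A, K]
Visit O → queue [M, N, B, D, J, A, K]
Visit M → queue [N, B, D, J, A, K]
Visit N → queue [B, D, J, A, K]
Visit B → queue [D, J, A, K]
Visit D → queue [J, A, K]
Visit J → queue [A, K]
Visit A → queue [K]
Visit K → queue []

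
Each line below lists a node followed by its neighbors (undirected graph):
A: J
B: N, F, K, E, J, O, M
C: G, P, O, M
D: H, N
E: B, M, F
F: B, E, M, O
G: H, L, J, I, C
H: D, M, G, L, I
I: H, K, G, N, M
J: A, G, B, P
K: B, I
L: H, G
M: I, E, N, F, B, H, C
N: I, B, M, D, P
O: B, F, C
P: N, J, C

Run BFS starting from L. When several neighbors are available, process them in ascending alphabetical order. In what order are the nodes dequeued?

L, G, H, C, I, J, D, M, O, P, K, N, A, B, E, F

Visit L; enqueue G, H → queue [G, H]
Visit G; enqueue C, I, J → queue [H, C, I, J]
Visit H; enqueue D, M → queue [C, I, J, D, M]
Visit C; enqueue O, P → queue [I, J, D, M, O, P]
Visit I; enqueue K, N → queue [J, D, M, O, P, K, N]
Visit J; enqueue A, B → queue [D, M, O, P, K, N, A, B]
Visit D → queue [M, O, P, K, N, A, B]
Visit M; enqueue E, F → queue [O, P, K, N, A, B, E, F]
Visit O → queue [P, K, N, A, B, E, F]
Visit P → queue [K, N, A, B, E, F]
Visit K → queue [N, A, B, E, F]
Visit N → queue [A, B, E, F]
Visit A → queue [B, E, F]
Visit B → queue [E, F]
Visit E → queue [F]
Visit F → queue []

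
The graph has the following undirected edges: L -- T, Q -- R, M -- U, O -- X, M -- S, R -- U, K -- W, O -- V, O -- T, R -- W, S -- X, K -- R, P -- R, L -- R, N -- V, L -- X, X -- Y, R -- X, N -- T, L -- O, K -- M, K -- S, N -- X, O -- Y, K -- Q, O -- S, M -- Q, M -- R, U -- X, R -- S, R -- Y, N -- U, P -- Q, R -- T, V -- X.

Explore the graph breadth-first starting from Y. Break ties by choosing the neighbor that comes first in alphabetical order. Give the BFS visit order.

Y, O, R, X, L, S, T, V, K, M, P, Q, U, W, N

Visit Y; enqueue O, R, X → queue [O, R, X]
Visit O; enqueue L, S, T, V → queue [R, X, L, S, T, V]
Visit R; enqueue K, M, P, Q, U, W → queue [X, L, S, T, V, K, M, P, Q, U, W]
Visit X; enqueue N → queue [L, S, T, V, K, M, P, Q, U, W, N]
Visit L → queue [S, T, V, K, M, P, Q, U, W, N]
Visit S → queue [T, V, K, M, P, Q, U, W, N]
Visit T → queue [V, K, M, P, Q, U, W, N]
Visit V → queue [K, M, P, Q, U, W, N]
Visit K → queue [M, P, Q, U, W, N]
Visit M → queue [P, Q, U, W, N]
Visit P → queue [Q, U, W, N]
Visit Q → queue [U, W, N]
Visit U → queue [W, N]
Visit W → queue [N]
Visit N → queue []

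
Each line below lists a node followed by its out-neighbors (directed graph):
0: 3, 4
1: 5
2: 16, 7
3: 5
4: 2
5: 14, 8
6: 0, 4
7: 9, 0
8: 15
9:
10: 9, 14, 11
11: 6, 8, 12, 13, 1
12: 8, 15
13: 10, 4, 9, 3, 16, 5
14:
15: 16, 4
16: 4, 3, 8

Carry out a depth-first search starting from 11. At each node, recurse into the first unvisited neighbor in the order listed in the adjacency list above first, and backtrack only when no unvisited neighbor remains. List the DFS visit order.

11 → 6 → 0 → 3 → 5 → 14 → 8 → 15 → 16 → 4 → 2 → 7 → 9 → 12 → 13 → 10 → 1

Visit 11
11 → 6
6 → 0
0 → 3
3 → 5
5 → 14
5 → 8
8 → 15
15 → 16
16 → 4
4 → 2
2 → 7
7 → 9
11 → 12
11 → 13
13 → 10
11 → 1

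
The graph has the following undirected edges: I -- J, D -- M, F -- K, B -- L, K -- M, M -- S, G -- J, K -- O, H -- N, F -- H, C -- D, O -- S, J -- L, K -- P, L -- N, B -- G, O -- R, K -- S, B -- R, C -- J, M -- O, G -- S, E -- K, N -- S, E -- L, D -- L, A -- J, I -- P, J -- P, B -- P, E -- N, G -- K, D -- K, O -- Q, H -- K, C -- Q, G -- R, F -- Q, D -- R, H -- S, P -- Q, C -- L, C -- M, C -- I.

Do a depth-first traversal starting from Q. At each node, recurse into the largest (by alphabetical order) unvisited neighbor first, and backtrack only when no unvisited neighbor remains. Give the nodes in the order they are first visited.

Q P K S O R G J L N H F E D M C I B A

Visit Q
Q → P
P → K
K → S
S → O
O → R
R → G
G → J
J → L
L → N
N → H
H → F
N → E
L → D
D → M
M → C
C → I
L → B
J → A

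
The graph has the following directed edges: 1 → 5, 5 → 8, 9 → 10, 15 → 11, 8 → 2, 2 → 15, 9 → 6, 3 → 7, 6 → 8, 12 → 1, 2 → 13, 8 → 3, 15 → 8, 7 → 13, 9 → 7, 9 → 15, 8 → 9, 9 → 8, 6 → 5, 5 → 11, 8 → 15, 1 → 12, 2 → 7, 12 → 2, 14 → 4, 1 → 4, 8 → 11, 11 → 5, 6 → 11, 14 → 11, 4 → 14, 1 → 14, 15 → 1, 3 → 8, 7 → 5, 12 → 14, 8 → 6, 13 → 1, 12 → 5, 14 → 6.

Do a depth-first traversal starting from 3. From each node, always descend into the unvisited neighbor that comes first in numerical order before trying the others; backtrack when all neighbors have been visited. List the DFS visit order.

3 -> 7 -> 5 -> 8 -> 2 -> 13 -> 1 -> 4 -> 14 -> 6 -> 11 -> 12 -> 15 -> 9 -> 10

Visit 3
3 → 7
7 → 5
5 → 8
8 → 2
2 → 13
13 → 1
1 → 4
4 → 14
14 → 6
6 → 11
1 → 12
2 → 15
8 → 9
9 → 10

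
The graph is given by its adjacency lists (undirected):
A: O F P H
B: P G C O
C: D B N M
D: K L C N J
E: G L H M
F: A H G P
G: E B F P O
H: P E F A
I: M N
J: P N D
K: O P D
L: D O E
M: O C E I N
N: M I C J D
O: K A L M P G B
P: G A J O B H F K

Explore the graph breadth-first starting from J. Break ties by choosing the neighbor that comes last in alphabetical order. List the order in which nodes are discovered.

J → P → N → D → O → K → H → G → F → B → A → M → I → C → L → E

Visit J; enqueue P, N, D → queue [P, N, D]
Visit P; enqueue O, K, H, G, F, B, A → queue [N, D, O, K, H, G, F, B, A]
Visit N; enqueue M, I, C → queue [D, O, K, H, G, F, B, A, M, I, C]
Visit D; enqueue L → queue [O, K, H, G, F, B, A, M, I, C, L]
Visit O → queue [K, H, G, F, B, A, M, I, C, L]
Visit K → queue [H, G, F, B, A, M, I, C, L]
Visit H; enqueue E → queue [G, F, B, A, M, I, C, L, E]
Visit G → queue [F, B, A, M, I, C, L, E]
Visit F → queue [B, A, M, I, C, L, E]
Visit B → queue [A, M, I, C, L, E]
Visit A → queue [M, I, C, L, E]
Visit M → queue [I, C, L, E]
Visit I → queue [C, L, E]
Visit C → queue [L, E]
Visit L → queue [E]
Visit E → queue []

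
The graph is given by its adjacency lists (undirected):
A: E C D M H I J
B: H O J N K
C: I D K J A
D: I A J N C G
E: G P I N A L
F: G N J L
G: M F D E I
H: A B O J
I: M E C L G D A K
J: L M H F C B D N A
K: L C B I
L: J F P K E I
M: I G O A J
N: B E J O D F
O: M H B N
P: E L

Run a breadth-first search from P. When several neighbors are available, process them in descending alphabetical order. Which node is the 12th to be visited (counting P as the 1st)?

Visit P; enqueue L, E → queue [L, E]
Visit L; enqueue K, J, I, F → queue [E, K, J, I, F]
Visit E; enqueue N, G, A → queue [K, J, I, F, N, G, A]
Visit K; enqueue C, B → queue [J, I, F, N, G, A, C, B]
Visit J; enqueue M, H, D → queue [I, F, N, G, A, C, B, M, H, D]
Visit I → queue [F, N, G, A, C, B, M, H, D]
Visit F → queue [N, G, A, C, B, M, H, D]
Visit N; enqueue O → queue [G, A, C, B, M, H, D, O]
Visit G → queue [A, C, B, M, H, D, O]
Visit A → queue [C, B, M, H, D, O]
Visit C → queue [B, M, H, D, O]
Visit B → queue [M, H, D, O]
Visit M → queue [H, D, O]
Visit H → queue [D, O]
Visit D → queue [O]
Visit O → queue []

Visit order: P, L, E, K, J, I, F, N, G, A, C, B, M, H, D, O

B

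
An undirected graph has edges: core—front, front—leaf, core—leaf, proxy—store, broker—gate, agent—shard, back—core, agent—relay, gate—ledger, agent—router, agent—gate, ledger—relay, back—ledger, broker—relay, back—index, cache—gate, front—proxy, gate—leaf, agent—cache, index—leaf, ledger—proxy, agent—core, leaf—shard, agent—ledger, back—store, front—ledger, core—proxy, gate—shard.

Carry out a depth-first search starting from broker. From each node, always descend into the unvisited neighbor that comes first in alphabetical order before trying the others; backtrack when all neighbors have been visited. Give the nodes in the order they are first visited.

Visit broker
broker → gate
gate → agent
agent → cache
agent → core
core → back
back → index
index → leaf
leaf → front
front → ledger
ledger → proxy
proxy → store
ledger → relay
leaf → shard
agent → router

broker -> gate -> agent -> cache -> core -> back -> index -> leaf -> front -> ledger -> proxy -> store -> relay -> shard -> router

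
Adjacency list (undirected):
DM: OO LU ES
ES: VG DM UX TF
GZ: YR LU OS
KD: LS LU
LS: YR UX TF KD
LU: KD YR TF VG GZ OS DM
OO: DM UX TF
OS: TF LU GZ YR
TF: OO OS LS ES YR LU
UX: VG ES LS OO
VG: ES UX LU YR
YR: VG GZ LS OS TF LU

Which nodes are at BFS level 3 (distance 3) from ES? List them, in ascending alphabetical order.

GZ, KD

Level 0: ES
Level 1: DM, TF, UX, VG
Level 2: LS, LU, OO, OS, YR
Level 3: GZ, KD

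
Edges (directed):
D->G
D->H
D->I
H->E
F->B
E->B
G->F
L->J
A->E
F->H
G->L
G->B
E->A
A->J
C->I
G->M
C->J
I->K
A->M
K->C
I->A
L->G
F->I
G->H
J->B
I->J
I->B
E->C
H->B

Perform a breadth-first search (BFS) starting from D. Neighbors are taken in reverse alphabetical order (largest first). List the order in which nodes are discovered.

D, I, H, G, K, J, B, A, E, M, L, F, C

Visit D; enqueue I, H, G → queue [I, H, G]
Visit I; enqueue K, J, B, A → queue [H, G, K, J, B, A]
Visit H; enqueue E → queue [G, K, J, B, A, E]
Visit G; enqueue M, L, F → queue [K, J, B, A, E, M, L, F]
Visit K; enqueue C → queue [J, B, A, E, M, L, F, C]
Visit J → queue [B, A, E, M, L, F, C]
Visit B → queue [A, E, M, L, F, C]
Visit A → queue [E, M, L, F, C]
Visit E → queue [M, L, F, C]
Visit M → queue [L, F, C]
Visit L → queue [F, C]
Visit F → queue [C]
Visit C → queue []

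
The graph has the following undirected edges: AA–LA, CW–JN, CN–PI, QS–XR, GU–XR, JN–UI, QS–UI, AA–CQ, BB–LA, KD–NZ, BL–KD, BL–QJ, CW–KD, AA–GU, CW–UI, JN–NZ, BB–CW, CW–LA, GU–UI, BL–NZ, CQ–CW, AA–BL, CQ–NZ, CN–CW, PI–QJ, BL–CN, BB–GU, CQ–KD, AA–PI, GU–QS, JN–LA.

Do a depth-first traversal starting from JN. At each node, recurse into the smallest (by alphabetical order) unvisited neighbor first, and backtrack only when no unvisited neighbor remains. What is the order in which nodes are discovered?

Visit JN
JN → CW
CW → BB
BB → GU
GU → AA
AA → BL
BL → CN
CN → PI
PI → QJ
BL → KD
KD → CQ
CQ → NZ
AA → LA
GU → QS
QS → UI
QS → XR

JN CW BB GU AA BL CN PI QJ KD CQ NZ LA QS UI XR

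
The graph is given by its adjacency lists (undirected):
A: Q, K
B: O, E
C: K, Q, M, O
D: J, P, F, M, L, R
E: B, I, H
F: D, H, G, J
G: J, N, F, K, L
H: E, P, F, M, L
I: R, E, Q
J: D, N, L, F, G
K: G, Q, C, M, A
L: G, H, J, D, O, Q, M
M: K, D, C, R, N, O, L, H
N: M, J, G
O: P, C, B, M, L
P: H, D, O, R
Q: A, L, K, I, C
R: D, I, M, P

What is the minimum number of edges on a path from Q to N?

Level 0: Q
Level 1: A, C, I, K, L
Level 2: D, E, G, H, J, M, O, R
Level 3: B, F, N, P
N first appears at level 3.

3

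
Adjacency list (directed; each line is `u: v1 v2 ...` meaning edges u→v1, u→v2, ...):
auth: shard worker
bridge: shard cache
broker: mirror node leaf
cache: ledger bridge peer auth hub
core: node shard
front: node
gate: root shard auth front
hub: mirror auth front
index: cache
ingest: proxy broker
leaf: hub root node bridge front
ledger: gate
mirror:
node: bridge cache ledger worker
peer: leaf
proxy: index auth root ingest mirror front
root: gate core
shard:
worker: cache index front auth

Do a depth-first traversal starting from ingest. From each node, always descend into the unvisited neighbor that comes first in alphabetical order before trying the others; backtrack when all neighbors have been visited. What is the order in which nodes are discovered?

ingest → broker → leaf → bridge → cache → auth → shard → worker → front → node → ledger → gate → root → core → index → hub → mirror → peer → proxy

Visit ingest
ingest → broker
broker → leaf
leaf → bridge
bridge → cache
cache → auth
auth → shard
auth → worker
worker → front
front → node
node → ledger
ledger → gate
gate → root
root → core
worker → index
cache → hub
hub → mirror
cache → peer
ingest → proxy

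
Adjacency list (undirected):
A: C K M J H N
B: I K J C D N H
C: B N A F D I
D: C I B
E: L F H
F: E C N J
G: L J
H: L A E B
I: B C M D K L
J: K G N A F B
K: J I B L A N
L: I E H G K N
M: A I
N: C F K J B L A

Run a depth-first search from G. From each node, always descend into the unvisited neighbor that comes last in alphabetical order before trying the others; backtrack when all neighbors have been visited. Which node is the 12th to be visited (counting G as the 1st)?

A

Visit G
G → L
L → N
N → K
K → J
J → F
F → E
E → H
H → B
B → I
I → M
M → A
A → C
C → D

Visit order: G, L, N, K, J, F, E, H, B, I, M, A, C, D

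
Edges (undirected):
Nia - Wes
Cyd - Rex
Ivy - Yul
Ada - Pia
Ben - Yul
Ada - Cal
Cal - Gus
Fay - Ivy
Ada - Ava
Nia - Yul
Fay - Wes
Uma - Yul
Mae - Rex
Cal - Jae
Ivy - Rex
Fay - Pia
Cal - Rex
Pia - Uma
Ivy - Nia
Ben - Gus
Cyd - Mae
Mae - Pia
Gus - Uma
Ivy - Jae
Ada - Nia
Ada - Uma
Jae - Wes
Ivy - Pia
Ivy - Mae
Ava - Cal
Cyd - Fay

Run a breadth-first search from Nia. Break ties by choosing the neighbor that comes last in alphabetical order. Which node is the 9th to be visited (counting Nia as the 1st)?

Fay

Visit Nia; enqueue Yul, Wes, Ivy, Ada → queue [Yul, Wes, Ivy, Ada]
Visit Yul; enqueue Uma, Ben → queue [Wes, Ivy, Ada, Uma, Ben]
Visit Wes; enqueue Jae, Fay → queue [Ivy, Ada, Uma, Ben, Jae, Fay]
Visit Ivy; enqueue Rex, Pia, Mae → queue [Ada, Uma, Ben, Jae, Fay, Rex, Pia, Mae]
Visit Ada; enqueue Cal, Ava → queue [Uma, Ben, Jae, Fay, Rex, Pia, Mae, Cal, Ava]
Visit Uma; enqueue Gus → queue [Ben, Jae, Fay, Rex, Pia, Mae, Cal, Ava, Gus]
Visit Ben → queue [Jae, Fay, Rex, Pia, Mae, Cal, Ava, Gus]
Visit Jae → queue [Fay, Rex, Pia, Mae, Cal, Ava, Gus]
Visit Fay; enqueue Cyd → queue [Rex, Pia, Mae, Cal, Ava, Gus, Cyd]
Visit Rex → queue [Pia, Mae, Cal, Ava, Gus, Cyd]
Visit Pia → queue [Mae, Cal, Ava, Gus, Cyd]
Visit Mae → queue [Cal, Ava, Gus, Cyd]
Visit Cal → queue [Ava, Gus, Cyd]
Visit Ava → queue [Gus, Cyd]
Visit Gus → queue [Cyd]
Visit Cyd → queue []

Visit order: Nia, Yul, Wes, Ivy, Ada, Uma, Ben, Jae, Fay, Rex, Pia, Mae, Cal, Ava, Gus, Cyd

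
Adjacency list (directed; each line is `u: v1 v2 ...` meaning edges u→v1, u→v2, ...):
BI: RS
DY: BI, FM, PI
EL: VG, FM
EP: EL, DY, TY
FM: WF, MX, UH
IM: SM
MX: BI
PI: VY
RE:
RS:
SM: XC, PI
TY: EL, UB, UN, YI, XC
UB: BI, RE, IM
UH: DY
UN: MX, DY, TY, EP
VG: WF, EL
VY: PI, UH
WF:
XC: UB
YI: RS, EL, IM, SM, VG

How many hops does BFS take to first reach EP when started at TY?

Level 0: TY
Level 1: EL, UB, UN, XC, YI
Level 2: BI, DY, EP, FM, IM, MX, RE, RS, SM, VG
Level 3: PI, UH, WF
Level 4: VY
EP first appears at level 2.

2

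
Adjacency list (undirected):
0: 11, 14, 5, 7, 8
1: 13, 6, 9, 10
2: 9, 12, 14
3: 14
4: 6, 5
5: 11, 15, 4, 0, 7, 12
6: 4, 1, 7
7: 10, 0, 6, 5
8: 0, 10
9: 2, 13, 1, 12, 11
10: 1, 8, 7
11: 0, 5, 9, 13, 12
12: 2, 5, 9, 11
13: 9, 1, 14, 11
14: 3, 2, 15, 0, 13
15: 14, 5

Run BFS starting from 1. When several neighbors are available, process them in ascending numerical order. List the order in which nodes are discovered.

1 → 6 → 9 → 10 → 13 → 4 → 7 → 2 → 11 → 12 → 8 → 14 → 5 → 0 → 3 → 15

Visit 1; enqueue 6, 9, 10, 13 → queue [6, 9, 10, 13]
Visit 6; enqueue 4, 7 → queue [9, 10, 13, 4, 7]
Visit 9; enqueue 2, 11, 12 → queue [10, 13, 4, 7, 2, 11, 12]
Visit 10; enqueue 8 → queue [13, 4, 7, 2, 11, 12, 8]
Visit 13; enqueue 14 → queue [4, 7, 2, 11, 12, 8, 14]
Visit 4; enqueue 5 → queue [7, 2, 11, 12, 8, 14, 5]
Visit 7; enqueue 0 → queue [2, 11, 12, 8, 14, 5, 0]
Visit 2 → queue [11, 12, 8, 14, 5, 0]
Visit 11 → queue [12, 8, 14, 5, 0]
Visit 12 → queue [8, 14, 5, 0]
Visit 8 → queue [14, 5, 0]
Visit 14; enqueue 3, 15 → queue [5, 0, 3, 15]
Visit 5 → queue [0, 3, 15]
Visit 0 → queue [3, 15]
Visit 3 → queue [15]
Visit 15 → queue []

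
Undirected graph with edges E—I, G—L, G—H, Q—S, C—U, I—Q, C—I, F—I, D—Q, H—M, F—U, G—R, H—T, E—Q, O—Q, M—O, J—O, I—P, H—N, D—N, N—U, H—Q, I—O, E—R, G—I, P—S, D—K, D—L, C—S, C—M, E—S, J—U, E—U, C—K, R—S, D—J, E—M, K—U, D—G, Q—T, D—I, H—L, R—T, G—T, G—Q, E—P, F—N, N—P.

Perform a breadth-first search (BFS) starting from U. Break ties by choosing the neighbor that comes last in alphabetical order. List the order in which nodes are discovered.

Visit U; enqueue N, K, J, F, E, C → queue [N, K, J, F, E, C]
Visit N; enqueue P, H, D → queue [K, J, F, E, C, P, H, D]
Visit K → queue [J, F, E, C, P, H, D]
Visit J; enqueue O → queue [F, E, C, P, H, D, O]
Visit F; enqueue I → queue [E, C, P, H, D, O, I]
Visit E; enqueue S, R, Q, M → queue [C, P, H, D, O, I, S, R, Q, M]
Visit C → queue [P, H, D, O, I, S, R, Q, M]
Visit P → queue [H, D, O, I, S, R, Q, M]
Visit H; enqueue T, L, G → queue [D, O, I, S, R, Q, M, T, L, G]
Visit D → queue [O, I, S, R, Q, M, T, L, G]
Visit O → queue [I, S, R, Q, M, T, L, G]
Visit I → queue [S, R, Q, M, T, L, G]
Visit S → queue [R, Q, M, T, L, G]
Visit R → queue [Q, M, T, L, G]
Visit Q → queue [M, T, L, G]
Visit M → queue [T, L, G]
Visit T → queue [L, G]
Visit L → queue [G]
Visit G → queue []

U -> N -> K -> J -> F -> E -> C -> P -> H -> D -> O -> I -> S -> R -> Q -> M -> T -> L -> G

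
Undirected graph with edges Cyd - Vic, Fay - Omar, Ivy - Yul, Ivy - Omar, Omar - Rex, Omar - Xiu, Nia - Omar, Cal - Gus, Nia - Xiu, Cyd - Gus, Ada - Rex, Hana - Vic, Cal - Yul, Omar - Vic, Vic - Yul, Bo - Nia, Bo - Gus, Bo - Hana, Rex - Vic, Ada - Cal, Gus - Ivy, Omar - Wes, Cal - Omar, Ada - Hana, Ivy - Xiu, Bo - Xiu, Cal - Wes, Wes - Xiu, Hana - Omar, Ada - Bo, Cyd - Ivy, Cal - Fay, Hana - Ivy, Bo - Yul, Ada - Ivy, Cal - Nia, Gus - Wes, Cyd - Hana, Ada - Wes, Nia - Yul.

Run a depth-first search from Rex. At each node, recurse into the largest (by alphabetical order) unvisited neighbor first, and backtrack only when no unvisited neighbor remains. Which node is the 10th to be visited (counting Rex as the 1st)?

Visit Rex
Rex → Vic
Vic → Yul
Yul → Nia
Nia → Xiu
Xiu → Wes
Wes → Omar
Omar → Ivy
Ivy → Hana
Hana → Cyd
Cyd → Gus
Gus → Cal
Cal → Fay
Cal → Ada
Ada → Bo

Visit order: Rex, Vic, Yul, Nia, Xiu, Wes, Omar, Ivy, Hana, Cyd, Gus, Cal, Fay, Ada, Bo

Cyd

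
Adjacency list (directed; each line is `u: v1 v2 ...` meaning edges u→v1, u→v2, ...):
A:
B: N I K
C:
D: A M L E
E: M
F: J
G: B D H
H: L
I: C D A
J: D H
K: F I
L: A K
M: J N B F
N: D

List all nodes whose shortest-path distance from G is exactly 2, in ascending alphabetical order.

A, E, I, K, L, M, N

Level 0: G
Level 1: B, D, H
Level 2: A, E, I, K, L, M, N
Level 3: C, F, J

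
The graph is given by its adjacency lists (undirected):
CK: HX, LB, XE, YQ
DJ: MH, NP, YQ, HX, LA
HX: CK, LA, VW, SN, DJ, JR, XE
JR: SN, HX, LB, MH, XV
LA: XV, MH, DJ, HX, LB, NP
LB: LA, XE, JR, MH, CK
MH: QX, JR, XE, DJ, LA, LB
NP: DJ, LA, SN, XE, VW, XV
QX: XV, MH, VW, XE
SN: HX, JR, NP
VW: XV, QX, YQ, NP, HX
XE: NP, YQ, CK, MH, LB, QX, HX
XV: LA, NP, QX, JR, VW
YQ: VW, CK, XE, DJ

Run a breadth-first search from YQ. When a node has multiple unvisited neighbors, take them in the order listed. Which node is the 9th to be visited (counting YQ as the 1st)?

HX

Visit YQ; enqueue VW, CK, XE, DJ → queue [VW, CK, XE, DJ]
Visit VW; enqueue XV, QX, NP, HX → queue [CK, XE, DJ, XV, QX, NP, HX]
Visit CK; enqueue LB → queue [XE, DJ, XV, QX, NP, HX, LB]
Visit XE; enqueue MH → queue [DJ, XV, QX, NP, HX, LB, MH]
Visit DJ; enqueue LA → queue [XV, QX, NP, HX, LB, MH, LA]
Visit XV; enqueue JR → queue [QX, NP, HX, LB, MH, LA, JR]
Visit QX → queue [NP, HX, LB, MH, LA, JR]
Visit NP; enqueue SN → queue [HX, LB, MH, LA, JR, SN]
Visit HX → queue [LB, MH, LA, JR, SN]
Visit LB → queue [MH, LA, JR, SN]
Visit MH → queue [LA, JR, SN]
Visit LA → queue [JR, SN]
Visit JR → queue [SN]
Visit SN → queue []

Visit order: YQ, VW, CK, XE, DJ, XV, QX, NP, HX, LB, MH, LA, JR, SN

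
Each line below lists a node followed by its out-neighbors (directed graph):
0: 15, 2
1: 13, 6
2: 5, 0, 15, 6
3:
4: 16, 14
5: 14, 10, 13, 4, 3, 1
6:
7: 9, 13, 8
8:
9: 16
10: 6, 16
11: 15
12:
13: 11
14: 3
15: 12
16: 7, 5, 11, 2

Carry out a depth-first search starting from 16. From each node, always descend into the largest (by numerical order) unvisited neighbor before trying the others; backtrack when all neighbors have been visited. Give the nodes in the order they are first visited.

16, 11, 15, 12, 7, 13, 9, 8, 5, 14, 3, 10, 6, 4, 1, 2, 0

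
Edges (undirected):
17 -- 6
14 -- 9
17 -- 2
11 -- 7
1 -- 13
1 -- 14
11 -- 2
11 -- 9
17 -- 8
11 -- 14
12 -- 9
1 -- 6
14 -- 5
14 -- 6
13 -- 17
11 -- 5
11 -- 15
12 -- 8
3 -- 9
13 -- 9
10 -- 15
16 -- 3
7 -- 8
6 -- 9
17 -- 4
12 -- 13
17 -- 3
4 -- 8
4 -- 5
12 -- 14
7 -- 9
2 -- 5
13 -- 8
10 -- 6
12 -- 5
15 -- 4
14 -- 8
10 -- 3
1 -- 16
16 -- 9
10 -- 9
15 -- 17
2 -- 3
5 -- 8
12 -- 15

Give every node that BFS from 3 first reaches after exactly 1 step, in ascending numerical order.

2, 9, 10, 16, 17

Level 0: 3
Level 1: 2, 9, 10, 16, 17
Level 2: 1, 4, 5, 6, 7, 8, 11, 12, 13, 14, 15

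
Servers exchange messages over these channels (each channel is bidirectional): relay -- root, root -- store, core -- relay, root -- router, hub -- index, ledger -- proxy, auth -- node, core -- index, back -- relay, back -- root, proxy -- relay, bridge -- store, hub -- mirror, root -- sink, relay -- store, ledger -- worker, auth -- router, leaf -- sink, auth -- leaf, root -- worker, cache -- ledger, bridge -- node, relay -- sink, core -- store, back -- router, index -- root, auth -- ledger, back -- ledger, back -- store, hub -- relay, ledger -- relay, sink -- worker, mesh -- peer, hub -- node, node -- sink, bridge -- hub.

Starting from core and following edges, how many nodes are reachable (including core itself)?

BFS from core visits: core, index, relay, store, hub, root, back, ledger, proxy, sink, bridge, mirror, node, router, worker, auth, cache, leaf
Reachable nodes: 18 of 20 total.

18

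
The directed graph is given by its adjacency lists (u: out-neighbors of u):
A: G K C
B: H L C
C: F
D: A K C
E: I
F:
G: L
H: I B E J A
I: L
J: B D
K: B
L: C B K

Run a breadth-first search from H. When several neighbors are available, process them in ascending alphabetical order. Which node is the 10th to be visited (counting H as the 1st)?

L

Visit H; enqueue A, B, E, I, J → queue [A, B, E, I, J]
Visit A; enqueue C, G, K → queue [B, E, I, J, C, G, K]
Visit B; enqueue L → queue [E, I, J, C, G, K, L]
Visit E → queue [I, J, C, G, K, L]
Visit I → queue [J, C, G, K, L]
Visit J; enqueue D → queue [C, G, K, L, D]
Visit C; enqueue F → queue [G, K, L, D, F]
Visit G → queue [K, L, D, F]
Visit K → queue [L, D, F]
Visit L → queue [D, F]
Visit D → queue [F]
Visit F → queue []

Visit order: H, A, B, E, I, J, C, G, K, L, D, F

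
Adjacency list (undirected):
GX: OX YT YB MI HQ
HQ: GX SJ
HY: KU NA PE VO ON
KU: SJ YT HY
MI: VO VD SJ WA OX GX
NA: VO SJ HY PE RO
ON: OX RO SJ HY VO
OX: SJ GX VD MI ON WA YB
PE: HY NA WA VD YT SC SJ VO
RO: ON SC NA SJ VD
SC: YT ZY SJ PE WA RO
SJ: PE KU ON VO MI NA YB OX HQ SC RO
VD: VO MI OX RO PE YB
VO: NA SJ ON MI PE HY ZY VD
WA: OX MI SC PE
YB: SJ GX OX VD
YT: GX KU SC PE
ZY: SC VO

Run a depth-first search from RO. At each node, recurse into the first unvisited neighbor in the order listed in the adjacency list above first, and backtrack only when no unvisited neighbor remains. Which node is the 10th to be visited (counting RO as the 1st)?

Visit RO
RO → ON
ON → OX
OX → SJ
SJ → PE
PE → HY
HY → KU
KU → YT
YT → GX
GX → YB
YB → VD
VD → VO
VO → NA
VO → MI
MI → WA
WA → SC
SC → ZY
GX → HQ

Visit order: RO, ON, OX, SJ, PE, HY, KU, YT, GX, YB, VD, VO, NA, MI, WA, SC, ZY, HQ

YB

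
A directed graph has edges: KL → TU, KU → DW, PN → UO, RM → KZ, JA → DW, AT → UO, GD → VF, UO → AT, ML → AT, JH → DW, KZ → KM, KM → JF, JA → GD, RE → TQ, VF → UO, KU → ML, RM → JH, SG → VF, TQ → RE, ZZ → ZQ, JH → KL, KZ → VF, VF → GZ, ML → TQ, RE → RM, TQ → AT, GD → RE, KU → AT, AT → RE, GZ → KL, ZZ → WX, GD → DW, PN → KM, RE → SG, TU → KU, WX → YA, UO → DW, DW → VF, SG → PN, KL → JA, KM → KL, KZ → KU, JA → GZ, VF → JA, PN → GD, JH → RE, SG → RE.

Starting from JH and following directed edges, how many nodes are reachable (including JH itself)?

BFS from JH visits: JH, DW, KL, RE, VF, JA, TU, RM, SG, TQ, GZ, UO, GD, KU, KZ, PN, AT, ML, KM, JF
Reachable nodes: 20 of 24 total.

20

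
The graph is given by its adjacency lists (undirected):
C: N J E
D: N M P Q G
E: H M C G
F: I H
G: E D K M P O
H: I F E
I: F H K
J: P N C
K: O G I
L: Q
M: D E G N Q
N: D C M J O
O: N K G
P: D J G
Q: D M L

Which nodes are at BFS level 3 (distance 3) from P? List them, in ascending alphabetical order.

Level 0: P
Level 1: D, G, J
Level 2: C, E, K, M, N, O, Q
Level 3: H, I, L
Level 4: F

H, I, L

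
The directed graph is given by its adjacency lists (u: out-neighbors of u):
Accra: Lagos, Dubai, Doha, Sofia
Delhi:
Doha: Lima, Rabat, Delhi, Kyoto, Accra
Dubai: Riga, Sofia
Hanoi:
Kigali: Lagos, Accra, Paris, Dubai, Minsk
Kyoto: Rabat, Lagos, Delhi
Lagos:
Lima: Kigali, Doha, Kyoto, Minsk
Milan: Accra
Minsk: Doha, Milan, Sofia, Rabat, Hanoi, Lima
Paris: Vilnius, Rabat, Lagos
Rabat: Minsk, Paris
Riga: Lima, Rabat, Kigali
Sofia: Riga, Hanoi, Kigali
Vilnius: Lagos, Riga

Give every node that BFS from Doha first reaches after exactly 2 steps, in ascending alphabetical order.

Level 0: Doha
Level 1: Accra, Delhi, Kyoto, Lima, Rabat
Level 2: Dubai, Kigali, Lagos, Minsk, Paris, Sofia
Level 3: Hanoi, Milan, Riga, Vilnius

Dubai, Kigali, Lagos, Minsk, Paris, Sofia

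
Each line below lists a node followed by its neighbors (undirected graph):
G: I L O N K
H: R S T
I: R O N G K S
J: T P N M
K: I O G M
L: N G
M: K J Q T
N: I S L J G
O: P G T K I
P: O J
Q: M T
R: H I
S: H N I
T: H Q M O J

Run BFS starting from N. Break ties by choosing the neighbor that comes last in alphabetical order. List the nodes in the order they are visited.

N, S, L, J, I, G, H, T, P, M, R, O, K, Q

Visit N; enqueue S, L, J, I, G → queue [S, L, J, I, G]
Visit S; enqueue H → queue [L, J, I, G, H]
Visit L → queue [J, I, G, H]
Visit J; enqueue T, P, M → queue [I, G, H, T, P, M]
Visit I; enqueue R, O, K → queue [G, H, T, P, M, R, O, K]
Visit G → queue [H, T, P, M, R, O, K]
Visit H → queue [T, P, M, R, O, K]
Visit T; enqueue Q → queue [P, M, R, O, K, Q]
Visit P → queue [M, R, O, K, Q]
Visit M → queue [R, O, K, Q]
Visit R → queue [O, K, Q]
Visit O → queue [K, Q]
Visit K → queue [Q]
Visit Q → queue []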